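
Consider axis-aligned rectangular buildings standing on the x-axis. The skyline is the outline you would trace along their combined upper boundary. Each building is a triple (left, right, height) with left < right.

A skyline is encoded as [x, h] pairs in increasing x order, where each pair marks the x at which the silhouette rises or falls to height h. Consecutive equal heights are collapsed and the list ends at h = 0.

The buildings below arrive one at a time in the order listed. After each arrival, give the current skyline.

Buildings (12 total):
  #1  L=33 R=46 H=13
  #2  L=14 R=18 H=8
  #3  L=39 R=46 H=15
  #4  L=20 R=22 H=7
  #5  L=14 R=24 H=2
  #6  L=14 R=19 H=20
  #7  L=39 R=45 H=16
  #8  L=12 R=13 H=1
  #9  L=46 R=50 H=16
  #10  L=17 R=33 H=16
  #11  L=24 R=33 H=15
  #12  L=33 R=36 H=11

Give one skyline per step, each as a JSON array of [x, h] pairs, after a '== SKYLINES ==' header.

== SKYLINES ==
[[33,13],[46,0]]
[[14,8],[18,0],[33,13],[46,0]]
[[14,8],[18,0],[33,13],[39,15],[46,0]]
[[14,8],[18,0],[20,7],[22,0],[33,13],[39,15],[46,0]]
[[14,8],[18,2],[20,7],[22,2],[24,0],[33,13],[39,15],[46,0]]
[[14,20],[19,2],[20,7],[22,2],[24,0],[33,13],[39,15],[46,0]]
[[14,20],[19,2],[20,7],[22,2],[24,0],[33,13],[39,16],[45,15],[46,0]]
[[12,1],[13,0],[14,20],[19,2],[20,7],[22,2],[24,0],[33,13],[39,16],[45,15],[46,0]]
[[12,1],[13,0],[14,20],[19,2],[20,7],[22,2],[24,0],[33,13],[39,16],[45,15],[46,16],[50,0]]
[[12,1],[13,0],[14,20],[19,16],[33,13],[39,16],[45,15],[46,16],[50,0]]
[[12,1],[13,0],[14,20],[19,16],[33,13],[39,16],[45,15],[46,16],[50,0]]
[[12,1],[13,0],[14,20],[19,16],[33,13],[39,16],[45,15],[46,16],[50,0]]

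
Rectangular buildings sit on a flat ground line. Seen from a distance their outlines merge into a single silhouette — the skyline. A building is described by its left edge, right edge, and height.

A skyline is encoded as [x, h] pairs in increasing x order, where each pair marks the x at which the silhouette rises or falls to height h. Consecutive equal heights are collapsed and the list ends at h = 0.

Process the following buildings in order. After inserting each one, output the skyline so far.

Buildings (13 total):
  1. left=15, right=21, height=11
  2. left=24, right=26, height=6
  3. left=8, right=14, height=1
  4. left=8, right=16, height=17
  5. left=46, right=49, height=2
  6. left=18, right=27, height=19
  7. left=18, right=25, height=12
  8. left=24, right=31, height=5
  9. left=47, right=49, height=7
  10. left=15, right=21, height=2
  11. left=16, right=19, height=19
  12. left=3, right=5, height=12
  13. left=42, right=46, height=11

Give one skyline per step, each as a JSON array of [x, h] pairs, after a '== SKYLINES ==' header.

== SKYLINES ==
[[15,11],[21,0]]
[[15,11],[21,0],[24,6],[26,0]]
[[8,1],[14,0],[15,11],[21,0],[24,6],[26,0]]
[[8,17],[16,11],[21,0],[24,6],[26,0]]
[[8,17],[16,11],[21,0],[24,6],[26,0],[46,2],[49,0]]
[[8,17],[16,11],[18,19],[27,0],[46,2],[49,0]]
[[8,17],[16,11],[18,19],[27,0],[46,2],[49,0]]
[[8,17],[16,11],[18,19],[27,5],[31,0],[46,2],[49,0]]
[[8,17],[16,11],[18,19],[27,5],[31,0],[46,2],[47,7],[49,0]]
[[8,17],[16,11],[18,19],[27,5],[31,0],[46,2],[47,7],[49,0]]
[[8,17],[16,19],[27,5],[31,0],[46,2],[47,7],[49,0]]
[[3,12],[5,0],[8,17],[16,19],[27,5],[31,0],[46,2],[47,7],[49,0]]
[[3,12],[5,0],[8,17],[16,19],[27,5],[31,0],[42,11],[46,2],[47,7],[49,0]]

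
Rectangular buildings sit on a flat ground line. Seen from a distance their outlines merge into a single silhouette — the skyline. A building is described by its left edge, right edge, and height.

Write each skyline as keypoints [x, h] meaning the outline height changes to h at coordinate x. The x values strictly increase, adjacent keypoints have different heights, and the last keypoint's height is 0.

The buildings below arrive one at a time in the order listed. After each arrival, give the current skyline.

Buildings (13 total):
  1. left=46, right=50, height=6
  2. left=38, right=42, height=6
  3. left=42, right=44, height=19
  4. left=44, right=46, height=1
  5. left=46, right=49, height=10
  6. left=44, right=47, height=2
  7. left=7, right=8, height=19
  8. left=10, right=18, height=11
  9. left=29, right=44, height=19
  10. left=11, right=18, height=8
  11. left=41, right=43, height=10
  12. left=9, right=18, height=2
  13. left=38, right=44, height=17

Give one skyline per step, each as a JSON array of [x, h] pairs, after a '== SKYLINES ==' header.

== SKYLINES ==
[[46,6],[50,0]]
[[38,6],[42,0],[46,6],[50,0]]
[[38,6],[42,19],[44,0],[46,6],[50,0]]
[[38,6],[42,19],[44,1],[46,6],[50,0]]
[[38,6],[42,19],[44,1],[46,10],[49,6],[50,0]]
[[38,6],[42,19],[44,2],[46,10],[49,6],[50,0]]
[[7,19],[8,0],[38,6],[42,19],[44,2],[46,10],[49,6],[50,0]]
[[7,19],[8,0],[10,11],[18,0],[38,6],[42,19],[44,2],[46,10],[49,6],[50,0]]
[[7,19],[8,0],[10,11],[18,0],[29,19],[44,2],[46,10],[49,6],[50,0]]
[[7,19],[8,0],[10,11],[18,0],[29,19],[44,2],[46,10],[49,6],[50,0]]
[[7,19],[8,0],[10,11],[18,0],[29,19],[44,2],[46,10],[49,6],[50,0]]
[[7,19],[8,0],[9,2],[10,11],[18,0],[29,19],[44,2],[46,10],[49,6],[50,0]]
[[7,19],[8,0],[9,2],[10,11],[18,0],[29,19],[44,2],[46,10],[49,6],[50,0]]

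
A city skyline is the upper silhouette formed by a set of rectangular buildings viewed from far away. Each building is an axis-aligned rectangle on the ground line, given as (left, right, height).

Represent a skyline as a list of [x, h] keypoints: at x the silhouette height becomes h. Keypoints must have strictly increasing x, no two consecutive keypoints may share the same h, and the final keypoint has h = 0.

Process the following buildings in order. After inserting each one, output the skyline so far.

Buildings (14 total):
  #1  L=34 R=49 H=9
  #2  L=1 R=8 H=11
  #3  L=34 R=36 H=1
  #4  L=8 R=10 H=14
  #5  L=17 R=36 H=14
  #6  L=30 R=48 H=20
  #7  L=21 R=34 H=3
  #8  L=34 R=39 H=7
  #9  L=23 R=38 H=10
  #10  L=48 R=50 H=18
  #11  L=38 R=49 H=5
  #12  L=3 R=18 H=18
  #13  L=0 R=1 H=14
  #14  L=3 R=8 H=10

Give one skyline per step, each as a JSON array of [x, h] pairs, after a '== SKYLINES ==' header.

== SKYLINES ==
[[34,9],[49,0]]
[[1,11],[8,0],[34,9],[49,0]]
[[1,11],[8,0],[34,9],[49,0]]
[[1,11],[8,14],[10,0],[34,9],[49,0]]
[[1,11],[8,14],[10,0],[17,14],[36,9],[49,0]]
[[1,11],[8,14],[10,0],[17,14],[30,20],[48,9],[49,0]]
[[1,11],[8,14],[10,0],[17,14],[30,20],[48,9],[49,0]]
[[1,11],[8,14],[10,0],[17,14],[30,20],[48,9],[49,0]]
[[1,11],[8,14],[10,0],[17,14],[30,20],[48,9],[49,0]]
[[1,11],[8,14],[10,0],[17,14],[30,20],[48,18],[50,0]]
[[1,11],[8,14],[10,0],[17,14],[30,20],[48,18],[50,0]]
[[1,11],[3,18],[18,14],[30,20],[48,18],[50,0]]
[[0,14],[1,11],[3,18],[18,14],[30,20],[48,18],[50,0]]
[[0,14],[1,11],[3,18],[18,14],[30,20],[48,18],[50,0]]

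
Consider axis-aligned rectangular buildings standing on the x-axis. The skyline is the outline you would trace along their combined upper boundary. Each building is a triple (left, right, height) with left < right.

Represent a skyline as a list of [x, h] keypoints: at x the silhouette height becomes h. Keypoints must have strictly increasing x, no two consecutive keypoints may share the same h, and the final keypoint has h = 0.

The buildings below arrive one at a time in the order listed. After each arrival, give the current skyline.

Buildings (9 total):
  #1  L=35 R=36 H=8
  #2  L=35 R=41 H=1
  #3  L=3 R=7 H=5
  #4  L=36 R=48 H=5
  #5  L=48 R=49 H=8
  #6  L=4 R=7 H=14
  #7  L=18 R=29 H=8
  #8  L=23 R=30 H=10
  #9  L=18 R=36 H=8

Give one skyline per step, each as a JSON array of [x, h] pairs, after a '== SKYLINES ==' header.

== SKYLINES ==
[[35,8],[36,0]]
[[35,8],[36,1],[41,0]]
[[3,5],[7,0],[35,8],[36,1],[41,0]]
[[3,5],[7,0],[35,8],[36,5],[48,0]]
[[3,5],[7,0],[35,8],[36,5],[48,8],[49,0]]
[[3,5],[4,14],[7,0],[35,8],[36,5],[48,8],[49,0]]
[[3,5],[4,14],[7,0],[18,8],[29,0],[35,8],[36,5],[48,8],[49,0]]
[[3,5],[4,14],[7,0],[18,8],[23,10],[30,0],[35,8],[36,5],[48,8],[49,0]]
[[3,5],[4,14],[7,0],[18,8],[23,10],[30,8],[36,5],[48,8],[49,0]]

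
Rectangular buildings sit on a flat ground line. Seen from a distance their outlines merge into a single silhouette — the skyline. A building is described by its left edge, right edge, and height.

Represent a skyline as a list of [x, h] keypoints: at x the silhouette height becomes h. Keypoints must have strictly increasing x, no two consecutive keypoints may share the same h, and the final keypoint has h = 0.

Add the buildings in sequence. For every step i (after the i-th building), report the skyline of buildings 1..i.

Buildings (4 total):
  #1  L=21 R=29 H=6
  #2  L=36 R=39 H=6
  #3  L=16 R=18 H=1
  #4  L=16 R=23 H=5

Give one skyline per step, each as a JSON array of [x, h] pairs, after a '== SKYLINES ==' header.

== SKYLINES ==
[[21,6],[29,0]]
[[21,6],[29,0],[36,6],[39,0]]
[[16,1],[18,0],[21,6],[29,0],[36,6],[39,0]]
[[16,5],[21,6],[29,0],[36,6],[39,0]]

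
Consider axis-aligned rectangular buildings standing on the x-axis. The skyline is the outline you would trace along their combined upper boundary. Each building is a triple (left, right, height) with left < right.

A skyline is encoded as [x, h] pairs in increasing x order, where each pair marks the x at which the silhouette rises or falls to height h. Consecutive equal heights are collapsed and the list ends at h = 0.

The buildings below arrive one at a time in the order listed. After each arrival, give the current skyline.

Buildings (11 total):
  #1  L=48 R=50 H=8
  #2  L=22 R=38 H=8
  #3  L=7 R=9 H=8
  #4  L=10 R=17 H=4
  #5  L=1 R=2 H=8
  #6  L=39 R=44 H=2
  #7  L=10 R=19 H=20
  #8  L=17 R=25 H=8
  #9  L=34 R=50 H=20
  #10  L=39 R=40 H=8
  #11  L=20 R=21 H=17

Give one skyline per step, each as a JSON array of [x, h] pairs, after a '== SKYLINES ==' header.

== SKYLINES ==
[[48,8],[50,0]]
[[22,8],[38,0],[48,8],[50,0]]
[[7,8],[9,0],[22,8],[38,0],[48,8],[50,0]]
[[7,8],[9,0],[10,4],[17,0],[22,8],[38,0],[48,8],[50,0]]
[[1,8],[2,0],[7,8],[9,0],[10,4],[17,0],[22,8],[38,0],[48,8],[50,0]]
[[1,8],[2,0],[7,8],[9,0],[10,4],[17,0],[22,8],[38,0],[39,2],[44,0],[48,8],[50,0]]
[[1,8],[2,0],[7,8],[9,0],[10,20],[19,0],[22,8],[38,0],[39,2],[44,0],[48,8],[50,0]]
[[1,8],[2,0],[7,8],[9,0],[10,20],[19,8],[38,0],[39,2],[44,0],[48,8],[50,0]]
[[1,8],[2,0],[7,8],[9,0],[10,20],[19,8],[34,20],[50,0]]
[[1,8],[2,0],[7,8],[9,0],[10,20],[19,8],[34,20],[50,0]]
[[1,8],[2,0],[7,8],[9,0],[10,20],[19,8],[20,17],[21,8],[34,20],[50,0]]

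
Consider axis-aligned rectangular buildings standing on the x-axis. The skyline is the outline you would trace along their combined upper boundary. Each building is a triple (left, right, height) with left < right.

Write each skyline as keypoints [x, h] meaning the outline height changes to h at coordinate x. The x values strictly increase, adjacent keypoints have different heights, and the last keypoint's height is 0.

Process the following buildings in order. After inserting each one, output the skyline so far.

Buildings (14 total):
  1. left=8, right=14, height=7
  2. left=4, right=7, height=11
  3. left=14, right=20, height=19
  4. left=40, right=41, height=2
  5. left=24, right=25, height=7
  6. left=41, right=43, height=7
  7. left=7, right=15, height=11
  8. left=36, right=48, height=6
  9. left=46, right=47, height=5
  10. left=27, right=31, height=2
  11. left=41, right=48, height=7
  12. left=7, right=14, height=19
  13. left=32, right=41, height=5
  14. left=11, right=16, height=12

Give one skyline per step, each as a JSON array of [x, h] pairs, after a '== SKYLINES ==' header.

== SKYLINES ==
[[8,7],[14,0]]
[[4,11],[7,0],[8,7],[14,0]]
[[4,11],[7,0],[8,7],[14,19],[20,0]]
[[4,11],[7,0],[8,7],[14,19],[20,0],[40,2],[41,0]]
[[4,11],[7,0],[8,7],[14,19],[20,0],[24,7],[25,0],[40,2],[41,0]]
[[4,11],[7,0],[8,7],[14,19],[20,0],[24,7],[25,0],[40,2],[41,7],[43,0]]
[[4,11],[14,19],[20,0],[24,7],[25,0],[40,2],[41,7],[43,0]]
[[4,11],[14,19],[20,0],[24,7],[25,0],[36,6],[41,7],[43,6],[48,0]]
[[4,11],[14,19],[20,0],[24,7],[25,0],[36,6],[41,7],[43,6],[48,0]]
[[4,11],[14,19],[20,0],[24,7],[25,0],[27,2],[31,0],[36,6],[41,7],[43,6],[48,0]]
[[4,11],[14,19],[20,0],[24,7],[25,0],[27,2],[31,0],[36,6],[41,7],[48,0]]
[[4,11],[7,19],[20,0],[24,7],[25,0],[27,2],[31,0],[36,6],[41,7],[48,0]]
[[4,11],[7,19],[20,0],[24,7],[25,0],[27,2],[31,0],[32,5],[36,6],[41,7],[48,0]]
[[4,11],[7,19],[20,0],[24,7],[25,0],[27,2],[31,0],[32,5],[36,6],[41,7],[48,0]]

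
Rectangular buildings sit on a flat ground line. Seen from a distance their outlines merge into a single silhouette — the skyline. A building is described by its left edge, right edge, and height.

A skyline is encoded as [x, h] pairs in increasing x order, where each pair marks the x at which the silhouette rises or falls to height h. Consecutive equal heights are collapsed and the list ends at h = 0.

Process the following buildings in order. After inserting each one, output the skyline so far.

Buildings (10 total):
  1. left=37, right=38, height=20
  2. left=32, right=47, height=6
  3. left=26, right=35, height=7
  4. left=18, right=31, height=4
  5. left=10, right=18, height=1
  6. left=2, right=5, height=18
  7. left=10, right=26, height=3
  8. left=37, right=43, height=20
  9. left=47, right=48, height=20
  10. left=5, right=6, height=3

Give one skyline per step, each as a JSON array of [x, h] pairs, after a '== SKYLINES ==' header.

== SKYLINES ==
[[37,20],[38,0]]
[[32,6],[37,20],[38,6],[47,0]]
[[26,7],[35,6],[37,20],[38,6],[47,0]]
[[18,4],[26,7],[35,6],[37,20],[38,6],[47,0]]
[[10,1],[18,4],[26,7],[35,6],[37,20],[38,6],[47,0]]
[[2,18],[5,0],[10,1],[18,4],[26,7],[35,6],[37,20],[38,6],[47,0]]
[[2,18],[5,0],[10,3],[18,4],[26,7],[35,6],[37,20],[38,6],[47,0]]
[[2,18],[5,0],[10,3],[18,4],[26,7],[35,6],[37,20],[43,6],[47,0]]
[[2,18],[5,0],[10,3],[18,4],[26,7],[35,6],[37,20],[43,6],[47,20],[48,0]]
[[2,18],[5,3],[6,0],[10,3],[18,4],[26,7],[35,6],[37,20],[43,6],[47,20],[48,0]]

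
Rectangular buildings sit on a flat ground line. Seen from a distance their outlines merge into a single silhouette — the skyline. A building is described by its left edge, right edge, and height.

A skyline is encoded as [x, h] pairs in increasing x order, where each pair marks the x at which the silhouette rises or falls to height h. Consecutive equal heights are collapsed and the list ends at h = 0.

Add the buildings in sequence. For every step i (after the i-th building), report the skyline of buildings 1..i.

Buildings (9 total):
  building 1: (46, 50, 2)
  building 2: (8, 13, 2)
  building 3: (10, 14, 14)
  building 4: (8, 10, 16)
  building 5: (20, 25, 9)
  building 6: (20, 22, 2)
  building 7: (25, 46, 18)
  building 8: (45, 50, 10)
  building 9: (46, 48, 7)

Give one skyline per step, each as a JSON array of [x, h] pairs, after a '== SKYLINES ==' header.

== SKYLINES ==
[[46,2],[50,0]]
[[8,2],[13,0],[46,2],[50,0]]
[[8,2],[10,14],[14,0],[46,2],[50,0]]
[[8,16],[10,14],[14,0],[46,2],[50,0]]
[[8,16],[10,14],[14,0],[20,9],[25,0],[46,2],[50,0]]
[[8,16],[10,14],[14,0],[20,9],[25,0],[46,2],[50,0]]
[[8,16],[10,14],[14,0],[20,9],[25,18],[46,2],[50,0]]
[[8,16],[10,14],[14,0],[20,9],[25,18],[46,10],[50,0]]
[[8,16],[10,14],[14,0],[20,9],[25,18],[46,10],[50,0]]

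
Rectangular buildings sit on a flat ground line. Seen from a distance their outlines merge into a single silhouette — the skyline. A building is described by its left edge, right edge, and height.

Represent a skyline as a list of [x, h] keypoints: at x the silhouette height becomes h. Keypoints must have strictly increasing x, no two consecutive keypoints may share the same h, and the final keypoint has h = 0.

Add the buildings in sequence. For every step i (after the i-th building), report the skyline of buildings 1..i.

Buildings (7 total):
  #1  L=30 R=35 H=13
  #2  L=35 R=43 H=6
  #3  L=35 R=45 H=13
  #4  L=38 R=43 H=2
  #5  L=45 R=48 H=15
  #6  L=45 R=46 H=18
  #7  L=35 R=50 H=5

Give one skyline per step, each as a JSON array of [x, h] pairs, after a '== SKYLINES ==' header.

== SKYLINES ==
[[30,13],[35,0]]
[[30,13],[35,6],[43,0]]
[[30,13],[45,0]]
[[30,13],[45,0]]
[[30,13],[45,15],[48,0]]
[[30,13],[45,18],[46,15],[48,0]]
[[30,13],[45,18],[46,15],[48,5],[50,0]]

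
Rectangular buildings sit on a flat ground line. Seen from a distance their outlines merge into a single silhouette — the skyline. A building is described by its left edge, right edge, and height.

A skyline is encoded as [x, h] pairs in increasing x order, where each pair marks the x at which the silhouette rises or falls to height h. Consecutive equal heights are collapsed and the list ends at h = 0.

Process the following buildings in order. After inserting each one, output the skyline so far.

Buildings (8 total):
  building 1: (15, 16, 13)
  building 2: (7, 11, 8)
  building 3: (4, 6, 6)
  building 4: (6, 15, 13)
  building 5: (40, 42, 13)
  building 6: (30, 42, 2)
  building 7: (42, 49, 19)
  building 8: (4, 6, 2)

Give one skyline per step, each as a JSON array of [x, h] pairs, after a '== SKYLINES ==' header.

== SKYLINES ==
[[15,13],[16,0]]
[[7,8],[11,0],[15,13],[16,0]]
[[4,6],[6,0],[7,8],[11,0],[15,13],[16,0]]
[[4,6],[6,13],[16,0]]
[[4,6],[6,13],[16,0],[40,13],[42,0]]
[[4,6],[6,13],[16,0],[30,2],[40,13],[42,0]]
[[4,6],[6,13],[16,0],[30,2],[40,13],[42,19],[49,0]]
[[4,6],[6,13],[16,0],[30,2],[40,13],[42,19],[49,0]]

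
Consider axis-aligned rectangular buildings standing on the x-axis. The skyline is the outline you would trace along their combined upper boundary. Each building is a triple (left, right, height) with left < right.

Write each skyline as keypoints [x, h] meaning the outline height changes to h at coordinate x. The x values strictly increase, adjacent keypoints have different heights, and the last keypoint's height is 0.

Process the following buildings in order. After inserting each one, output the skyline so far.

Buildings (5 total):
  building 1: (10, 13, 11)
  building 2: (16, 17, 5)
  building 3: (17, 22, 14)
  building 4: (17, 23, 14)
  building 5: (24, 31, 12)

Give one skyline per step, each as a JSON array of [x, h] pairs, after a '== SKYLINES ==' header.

== SKYLINES ==
[[10,11],[13,0]]
[[10,11],[13,0],[16,5],[17,0]]
[[10,11],[13,0],[16,5],[17,14],[22,0]]
[[10,11],[13,0],[16,5],[17,14],[23,0]]
[[10,11],[13,0],[16,5],[17,14],[23,0],[24,12],[31,0]]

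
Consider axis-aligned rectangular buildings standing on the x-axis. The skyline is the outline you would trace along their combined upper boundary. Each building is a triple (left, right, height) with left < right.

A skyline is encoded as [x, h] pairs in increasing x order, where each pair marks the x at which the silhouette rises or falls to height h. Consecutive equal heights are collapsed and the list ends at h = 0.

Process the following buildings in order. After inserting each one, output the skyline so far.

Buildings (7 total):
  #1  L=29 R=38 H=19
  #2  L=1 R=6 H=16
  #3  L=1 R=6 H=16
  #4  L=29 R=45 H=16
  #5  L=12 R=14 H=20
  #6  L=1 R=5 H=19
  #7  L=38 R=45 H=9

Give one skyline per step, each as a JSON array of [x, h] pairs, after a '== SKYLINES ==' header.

== SKYLINES ==
[[29,19],[38,0]]
[[1,16],[6,0],[29,19],[38,0]]
[[1,16],[6,0],[29,19],[38,0]]
[[1,16],[6,0],[29,19],[38,16],[45,0]]
[[1,16],[6,0],[12,20],[14,0],[29,19],[38,16],[45,0]]
[[1,19],[5,16],[6,0],[12,20],[14,0],[29,19],[38,16],[45,0]]
[[1,19],[5,16],[6,0],[12,20],[14,0],[29,19],[38,16],[45,0]]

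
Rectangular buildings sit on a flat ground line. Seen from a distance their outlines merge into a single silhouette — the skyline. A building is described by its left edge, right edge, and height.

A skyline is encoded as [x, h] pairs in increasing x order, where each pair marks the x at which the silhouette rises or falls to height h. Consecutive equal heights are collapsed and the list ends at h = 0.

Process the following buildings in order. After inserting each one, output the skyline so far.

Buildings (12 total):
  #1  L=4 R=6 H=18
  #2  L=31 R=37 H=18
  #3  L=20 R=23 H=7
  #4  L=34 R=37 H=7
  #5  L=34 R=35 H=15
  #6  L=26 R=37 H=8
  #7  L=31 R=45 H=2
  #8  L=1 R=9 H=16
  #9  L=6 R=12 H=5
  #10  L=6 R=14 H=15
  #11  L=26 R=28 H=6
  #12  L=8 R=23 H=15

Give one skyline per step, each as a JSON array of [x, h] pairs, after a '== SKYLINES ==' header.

== SKYLINES ==
[[4,18],[6,0]]
[[4,18],[6,0],[31,18],[37,0]]
[[4,18],[6,0],[20,7],[23,0],[31,18],[37,0]]
[[4,18],[6,0],[20,7],[23,0],[31,18],[37,0]]
[[4,18],[6,0],[20,7],[23,0],[31,18],[37,0]]
[[4,18],[6,0],[20,7],[23,0],[26,8],[31,18],[37,0]]
[[4,18],[6,0],[20,7],[23,0],[26,8],[31,18],[37,2],[45,0]]
[[1,16],[4,18],[6,16],[9,0],[20,7],[23,0],[26,8],[31,18],[37,2],[45,0]]
[[1,16],[4,18],[6,16],[9,5],[12,0],[20,7],[23,0],[26,8],[31,18],[37,2],[45,0]]
[[1,16],[4,18],[6,16],[9,15],[14,0],[20,7],[23,0],[26,8],[31,18],[37,2],[45,0]]
[[1,16],[4,18],[6,16],[9,15],[14,0],[20,7],[23,0],[26,8],[31,18],[37,2],[45,0]]
[[1,16],[4,18],[6,16],[9,15],[23,0],[26,8],[31,18],[37,2],[45,0]]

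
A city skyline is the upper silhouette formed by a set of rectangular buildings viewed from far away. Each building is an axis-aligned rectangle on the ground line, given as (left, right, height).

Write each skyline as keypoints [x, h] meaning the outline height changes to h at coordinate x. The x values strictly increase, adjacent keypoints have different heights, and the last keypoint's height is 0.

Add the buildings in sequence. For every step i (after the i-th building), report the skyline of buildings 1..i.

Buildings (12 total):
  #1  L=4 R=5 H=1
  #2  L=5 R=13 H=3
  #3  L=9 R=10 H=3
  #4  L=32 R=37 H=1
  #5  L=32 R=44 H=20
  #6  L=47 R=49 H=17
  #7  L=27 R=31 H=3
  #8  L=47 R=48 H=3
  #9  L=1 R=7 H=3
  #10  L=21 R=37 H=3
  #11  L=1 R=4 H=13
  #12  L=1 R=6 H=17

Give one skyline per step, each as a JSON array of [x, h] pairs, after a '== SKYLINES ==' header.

== SKYLINES ==
[[4,1],[5,0]]
[[4,1],[5,3],[13,0]]
[[4,1],[5,3],[13,0]]
[[4,1],[5,3],[13,0],[32,1],[37,0]]
[[4,1],[5,3],[13,0],[32,20],[44,0]]
[[4,1],[5,3],[13,0],[32,20],[44,0],[47,17],[49,0]]
[[4,1],[5,3],[13,0],[27,3],[31,0],[32,20],[44,0],[47,17],[49,0]]
[[4,1],[5,3],[13,0],[27,3],[31,0],[32,20],[44,0],[47,17],[49,0]]
[[1,3],[13,0],[27,3],[31,0],[32,20],[44,0],[47,17],[49,0]]
[[1,3],[13,0],[21,3],[32,20],[44,0],[47,17],[49,0]]
[[1,13],[4,3],[13,0],[21,3],[32,20],[44,0],[47,17],[49,0]]
[[1,17],[6,3],[13,0],[21,3],[32,20],[44,0],[47,17],[49,0]]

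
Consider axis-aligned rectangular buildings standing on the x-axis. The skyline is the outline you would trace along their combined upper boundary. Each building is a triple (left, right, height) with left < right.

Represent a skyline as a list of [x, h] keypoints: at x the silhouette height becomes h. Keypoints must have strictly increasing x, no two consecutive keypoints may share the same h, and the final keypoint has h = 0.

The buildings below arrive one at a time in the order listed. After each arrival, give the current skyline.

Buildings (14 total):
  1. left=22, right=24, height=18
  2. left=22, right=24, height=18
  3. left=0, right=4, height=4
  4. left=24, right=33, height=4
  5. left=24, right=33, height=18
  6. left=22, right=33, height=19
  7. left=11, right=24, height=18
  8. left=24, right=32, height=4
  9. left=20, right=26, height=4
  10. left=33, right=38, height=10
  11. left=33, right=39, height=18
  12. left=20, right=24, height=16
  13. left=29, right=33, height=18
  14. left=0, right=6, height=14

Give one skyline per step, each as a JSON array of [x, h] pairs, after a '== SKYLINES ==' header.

== SKYLINES ==
[[22,18],[24,0]]
[[22,18],[24,0]]
[[0,4],[4,0],[22,18],[24,0]]
[[0,4],[4,0],[22,18],[24,4],[33,0]]
[[0,4],[4,0],[22,18],[33,0]]
[[0,4],[4,0],[22,19],[33,0]]
[[0,4],[4,0],[11,18],[22,19],[33,0]]
[[0,4],[4,0],[11,18],[22,19],[33,0]]
[[0,4],[4,0],[11,18],[22,19],[33,0]]
[[0,4],[4,0],[11,18],[22,19],[33,10],[38,0]]
[[0,4],[4,0],[11,18],[22,19],[33,18],[39,0]]
[[0,4],[4,0],[11,18],[22,19],[33,18],[39,0]]
[[0,4],[4,0],[11,18],[22,19],[33,18],[39,0]]
[[0,14],[6,0],[11,18],[22,19],[33,18],[39,0]]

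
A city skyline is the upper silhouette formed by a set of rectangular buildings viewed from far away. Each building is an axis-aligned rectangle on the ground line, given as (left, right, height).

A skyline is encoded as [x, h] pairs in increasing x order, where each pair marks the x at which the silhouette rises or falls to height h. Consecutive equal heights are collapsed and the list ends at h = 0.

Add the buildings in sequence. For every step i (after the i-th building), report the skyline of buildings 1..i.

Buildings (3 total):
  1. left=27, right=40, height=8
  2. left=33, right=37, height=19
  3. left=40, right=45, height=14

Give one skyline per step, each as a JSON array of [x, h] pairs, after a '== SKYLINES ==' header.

== SKYLINES ==
[[27,8],[40,0]]
[[27,8],[33,19],[37,8],[40,0]]
[[27,8],[33,19],[37,8],[40,14],[45,0]]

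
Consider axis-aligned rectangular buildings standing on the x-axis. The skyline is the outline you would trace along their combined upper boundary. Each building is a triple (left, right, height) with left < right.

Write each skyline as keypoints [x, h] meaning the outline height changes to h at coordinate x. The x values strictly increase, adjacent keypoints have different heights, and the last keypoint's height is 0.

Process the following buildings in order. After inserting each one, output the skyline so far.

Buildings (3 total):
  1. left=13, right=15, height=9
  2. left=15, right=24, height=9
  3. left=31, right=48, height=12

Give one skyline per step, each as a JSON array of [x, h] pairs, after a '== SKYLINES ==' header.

== SKYLINES ==
[[13,9],[15,0]]
[[13,9],[24,0]]
[[13,9],[24,0],[31,12],[48,0]]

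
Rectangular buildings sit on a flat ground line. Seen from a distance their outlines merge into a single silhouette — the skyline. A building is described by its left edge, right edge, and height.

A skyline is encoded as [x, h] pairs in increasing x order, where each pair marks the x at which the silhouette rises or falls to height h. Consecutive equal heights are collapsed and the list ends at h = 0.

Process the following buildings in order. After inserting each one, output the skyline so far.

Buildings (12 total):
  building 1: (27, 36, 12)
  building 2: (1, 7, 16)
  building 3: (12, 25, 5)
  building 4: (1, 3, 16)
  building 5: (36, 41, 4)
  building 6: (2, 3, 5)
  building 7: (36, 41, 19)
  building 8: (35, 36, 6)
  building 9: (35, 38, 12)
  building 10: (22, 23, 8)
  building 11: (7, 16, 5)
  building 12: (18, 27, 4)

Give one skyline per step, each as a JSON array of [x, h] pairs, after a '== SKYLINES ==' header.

== SKYLINES ==
[[27,12],[36,0]]
[[1,16],[7,0],[27,12],[36,0]]
[[1,16],[7,0],[12,5],[25,0],[27,12],[36,0]]
[[1,16],[7,0],[12,5],[25,0],[27,12],[36,0]]
[[1,16],[7,0],[12,5],[25,0],[27,12],[36,4],[41,0]]
[[1,16],[7,0],[12,5],[25,0],[27,12],[36,4],[41,0]]
[[1,16],[7,0],[12,5],[25,0],[27,12],[36,19],[41,0]]
[[1,16],[7,0],[12,5],[25,0],[27,12],[36,19],[41,0]]
[[1,16],[7,0],[12,5],[25,0],[27,12],[36,19],[41,0]]
[[1,16],[7,0],[12,5],[22,8],[23,5],[25,0],[27,12],[36,19],[41,0]]
[[1,16],[7,5],[22,8],[23,5],[25,0],[27,12],[36,19],[41,0]]
[[1,16],[7,5],[22,8],[23,5],[25,4],[27,12],[36,19],[41,0]]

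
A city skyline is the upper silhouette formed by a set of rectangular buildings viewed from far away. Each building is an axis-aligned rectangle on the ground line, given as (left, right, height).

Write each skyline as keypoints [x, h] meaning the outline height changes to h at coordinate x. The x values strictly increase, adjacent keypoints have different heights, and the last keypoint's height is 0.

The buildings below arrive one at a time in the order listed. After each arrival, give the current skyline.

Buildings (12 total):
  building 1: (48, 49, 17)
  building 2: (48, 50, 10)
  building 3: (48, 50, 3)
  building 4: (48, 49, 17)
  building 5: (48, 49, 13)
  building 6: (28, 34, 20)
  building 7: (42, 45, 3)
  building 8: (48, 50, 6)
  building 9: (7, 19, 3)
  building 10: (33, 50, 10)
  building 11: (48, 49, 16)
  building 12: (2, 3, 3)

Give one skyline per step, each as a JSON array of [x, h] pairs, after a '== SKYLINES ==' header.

== SKYLINES ==
[[48,17],[49,0]]
[[48,17],[49,10],[50,0]]
[[48,17],[49,10],[50,0]]
[[48,17],[49,10],[50,0]]
[[48,17],[49,10],[50,0]]
[[28,20],[34,0],[48,17],[49,10],[50,0]]
[[28,20],[34,0],[42,3],[45,0],[48,17],[49,10],[50,0]]
[[28,20],[34,0],[42,3],[45,0],[48,17],[49,10],[50,0]]
[[7,3],[19,0],[28,20],[34,0],[42,3],[45,0],[48,17],[49,10],[50,0]]
[[7,3],[19,0],[28,20],[34,10],[48,17],[49,10],[50,0]]
[[7,3],[19,0],[28,20],[34,10],[48,17],[49,10],[50,0]]
[[2,3],[3,0],[7,3],[19,0],[28,20],[34,10],[48,17],[49,10],[50,0]]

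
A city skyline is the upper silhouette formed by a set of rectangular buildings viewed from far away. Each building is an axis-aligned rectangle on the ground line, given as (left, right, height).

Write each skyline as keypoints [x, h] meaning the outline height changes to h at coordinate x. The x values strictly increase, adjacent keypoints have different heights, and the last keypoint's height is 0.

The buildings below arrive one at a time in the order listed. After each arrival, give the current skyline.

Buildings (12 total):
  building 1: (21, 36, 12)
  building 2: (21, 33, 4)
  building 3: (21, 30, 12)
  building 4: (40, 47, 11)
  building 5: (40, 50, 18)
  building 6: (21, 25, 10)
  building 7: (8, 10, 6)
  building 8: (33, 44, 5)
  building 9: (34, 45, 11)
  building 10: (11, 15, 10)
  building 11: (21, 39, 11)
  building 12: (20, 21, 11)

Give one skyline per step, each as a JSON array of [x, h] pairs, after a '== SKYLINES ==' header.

== SKYLINES ==
[[21,12],[36,0]]
[[21,12],[36,0]]
[[21,12],[36,0]]
[[21,12],[36,0],[40,11],[47,0]]
[[21,12],[36,0],[40,18],[50,0]]
[[21,12],[36,0],[40,18],[50,0]]
[[8,6],[10,0],[21,12],[36,0],[40,18],[50,0]]
[[8,6],[10,0],[21,12],[36,5],[40,18],[50,0]]
[[8,6],[10,0],[21,12],[36,11],[40,18],[50,0]]
[[8,6],[10,0],[11,10],[15,0],[21,12],[36,11],[40,18],[50,0]]
[[8,6],[10,0],[11,10],[15,0],[21,12],[36,11],[40,18],[50,0]]
[[8,6],[10,0],[11,10],[15,0],[20,11],[21,12],[36,11],[40,18],[50,0]]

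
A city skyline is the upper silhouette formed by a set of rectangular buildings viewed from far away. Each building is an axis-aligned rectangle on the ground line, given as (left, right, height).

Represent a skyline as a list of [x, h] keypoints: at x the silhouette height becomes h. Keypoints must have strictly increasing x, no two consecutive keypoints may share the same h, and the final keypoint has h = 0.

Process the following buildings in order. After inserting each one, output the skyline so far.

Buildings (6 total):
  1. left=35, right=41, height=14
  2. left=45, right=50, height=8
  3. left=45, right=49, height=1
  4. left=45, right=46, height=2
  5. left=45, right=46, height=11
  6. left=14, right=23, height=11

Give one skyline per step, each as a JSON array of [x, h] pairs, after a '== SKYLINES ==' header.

== SKYLINES ==
[[35,14],[41,0]]
[[35,14],[41,0],[45,8],[50,0]]
[[35,14],[41,0],[45,8],[50,0]]
[[35,14],[41,0],[45,8],[50,0]]
[[35,14],[41,0],[45,11],[46,8],[50,0]]
[[14,11],[23,0],[35,14],[41,0],[45,11],[46,8],[50,0]]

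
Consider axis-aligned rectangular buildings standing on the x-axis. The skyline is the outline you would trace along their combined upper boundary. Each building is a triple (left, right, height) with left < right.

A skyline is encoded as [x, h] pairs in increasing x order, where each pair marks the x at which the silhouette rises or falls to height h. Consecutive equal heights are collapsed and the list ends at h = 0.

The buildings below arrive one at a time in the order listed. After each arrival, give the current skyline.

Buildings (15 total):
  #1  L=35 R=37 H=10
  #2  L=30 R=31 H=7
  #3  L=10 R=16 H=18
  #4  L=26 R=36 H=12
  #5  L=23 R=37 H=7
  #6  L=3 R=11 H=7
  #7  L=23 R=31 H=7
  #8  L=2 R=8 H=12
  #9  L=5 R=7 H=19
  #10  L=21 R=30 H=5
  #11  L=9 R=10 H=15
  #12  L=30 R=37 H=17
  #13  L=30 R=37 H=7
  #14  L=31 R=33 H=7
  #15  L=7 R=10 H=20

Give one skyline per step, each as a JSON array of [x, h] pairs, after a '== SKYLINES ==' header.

== SKYLINES ==
[[35,10],[37,0]]
[[30,7],[31,0],[35,10],[37,0]]
[[10,18],[16,0],[30,7],[31,0],[35,10],[37,0]]
[[10,18],[16,0],[26,12],[36,10],[37,0]]
[[10,18],[16,0],[23,7],[26,12],[36,10],[37,0]]
[[3,7],[10,18],[16,0],[23,7],[26,12],[36,10],[37,0]]
[[3,7],[10,18],[16,0],[23,7],[26,12],[36,10],[37,0]]
[[2,12],[8,7],[10,18],[16,0],[23,7],[26,12],[36,10],[37,0]]
[[2,12],[5,19],[7,12],[8,7],[10,18],[16,0],[23,7],[26,12],[36,10],[37,0]]
[[2,12],[5,19],[7,12],[8,7],[10,18],[16,0],[21,5],[23,7],[26,12],[36,10],[37,0]]
[[2,12],[5,19],[7,12],[8,7],[9,15],[10,18],[16,0],[21,5],[23,7],[26,12],[36,10],[37,0]]
[[2,12],[5,19],[7,12],[8,7],[9,15],[10,18],[16,0],[21,5],[23,7],[26,12],[30,17],[37,0]]
[[2,12],[5,19],[7,12],[8,7],[9,15],[10,18],[16,0],[21,5],[23,7],[26,12],[30,17],[37,0]]
[[2,12],[5,19],[7,12],[8,7],[9,15],[10,18],[16,0],[21,5],[23,7],[26,12],[30,17],[37,0]]
[[2,12],[5,19],[7,20],[10,18],[16,0],[21,5],[23,7],[26,12],[30,17],[37,0]]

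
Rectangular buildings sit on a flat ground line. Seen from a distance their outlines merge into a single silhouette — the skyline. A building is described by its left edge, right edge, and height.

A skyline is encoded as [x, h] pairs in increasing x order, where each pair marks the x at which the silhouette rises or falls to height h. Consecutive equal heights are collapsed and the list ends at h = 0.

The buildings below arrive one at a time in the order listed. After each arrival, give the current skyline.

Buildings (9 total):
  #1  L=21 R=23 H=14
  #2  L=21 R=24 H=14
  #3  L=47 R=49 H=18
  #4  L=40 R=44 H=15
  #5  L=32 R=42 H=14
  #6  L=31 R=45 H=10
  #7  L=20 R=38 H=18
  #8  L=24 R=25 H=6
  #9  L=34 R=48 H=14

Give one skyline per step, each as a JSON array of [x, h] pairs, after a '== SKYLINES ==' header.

== SKYLINES ==
[[21,14],[23,0]]
[[21,14],[24,0]]
[[21,14],[24,0],[47,18],[49,0]]
[[21,14],[24,0],[40,15],[44,0],[47,18],[49,0]]
[[21,14],[24,0],[32,14],[40,15],[44,0],[47,18],[49,0]]
[[21,14],[24,0],[31,10],[32,14],[40,15],[44,10],[45,0],[47,18],[49,0]]
[[20,18],[38,14],[40,15],[44,10],[45,0],[47,18],[49,0]]
[[20,18],[38,14],[40,15],[44,10],[45,0],[47,18],[49,0]]
[[20,18],[38,14],[40,15],[44,14],[47,18],[49,0]]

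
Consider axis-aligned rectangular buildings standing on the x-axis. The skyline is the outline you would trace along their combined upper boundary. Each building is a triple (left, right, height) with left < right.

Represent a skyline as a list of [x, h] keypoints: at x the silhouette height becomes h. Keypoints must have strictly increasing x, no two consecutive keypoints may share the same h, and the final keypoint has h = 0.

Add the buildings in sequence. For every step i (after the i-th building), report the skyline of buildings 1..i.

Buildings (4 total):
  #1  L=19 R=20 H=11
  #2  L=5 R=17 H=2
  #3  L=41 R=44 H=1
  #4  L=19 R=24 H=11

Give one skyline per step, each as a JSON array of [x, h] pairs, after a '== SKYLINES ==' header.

== SKYLINES ==
[[19,11],[20,0]]
[[5,2],[17,0],[19,11],[20,0]]
[[5,2],[17,0],[19,11],[20,0],[41,1],[44,0]]
[[5,2],[17,0],[19,11],[24,0],[41,1],[44,0]]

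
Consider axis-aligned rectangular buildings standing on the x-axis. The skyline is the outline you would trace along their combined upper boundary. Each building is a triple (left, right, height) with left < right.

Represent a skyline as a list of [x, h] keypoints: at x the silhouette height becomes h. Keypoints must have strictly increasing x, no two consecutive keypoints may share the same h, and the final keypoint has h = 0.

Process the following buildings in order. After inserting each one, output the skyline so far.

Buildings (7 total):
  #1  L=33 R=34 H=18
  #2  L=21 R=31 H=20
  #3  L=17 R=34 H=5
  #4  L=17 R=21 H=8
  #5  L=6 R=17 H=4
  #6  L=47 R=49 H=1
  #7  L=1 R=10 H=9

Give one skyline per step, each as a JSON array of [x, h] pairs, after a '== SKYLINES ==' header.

== SKYLINES ==
[[33,18],[34,0]]
[[21,20],[31,0],[33,18],[34,0]]
[[17,5],[21,20],[31,5],[33,18],[34,0]]
[[17,8],[21,20],[31,5],[33,18],[34,0]]
[[6,4],[17,8],[21,20],[31,5],[33,18],[34,0]]
[[6,4],[17,8],[21,20],[31,5],[33,18],[34,0],[47,1],[49,0]]
[[1,9],[10,4],[17,8],[21,20],[31,5],[33,18],[34,0],[47,1],[49,0]]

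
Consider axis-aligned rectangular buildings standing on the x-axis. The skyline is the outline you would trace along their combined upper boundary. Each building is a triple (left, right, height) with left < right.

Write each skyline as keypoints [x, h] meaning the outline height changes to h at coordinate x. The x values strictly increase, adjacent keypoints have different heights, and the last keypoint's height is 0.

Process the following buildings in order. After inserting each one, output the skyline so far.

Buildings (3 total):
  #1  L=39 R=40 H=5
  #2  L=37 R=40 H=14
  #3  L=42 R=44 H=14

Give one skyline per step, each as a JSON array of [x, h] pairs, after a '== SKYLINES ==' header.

== SKYLINES ==
[[39,5],[40,0]]
[[37,14],[40,0]]
[[37,14],[40,0],[42,14],[44,0]]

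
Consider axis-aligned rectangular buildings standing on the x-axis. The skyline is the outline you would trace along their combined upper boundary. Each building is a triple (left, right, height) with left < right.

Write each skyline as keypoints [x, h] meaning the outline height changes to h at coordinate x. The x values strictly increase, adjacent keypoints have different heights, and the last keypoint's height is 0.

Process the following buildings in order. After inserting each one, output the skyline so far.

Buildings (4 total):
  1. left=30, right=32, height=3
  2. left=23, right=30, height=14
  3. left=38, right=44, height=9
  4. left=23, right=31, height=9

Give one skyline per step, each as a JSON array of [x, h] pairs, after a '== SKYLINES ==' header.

== SKYLINES ==
[[30,3],[32,0]]
[[23,14],[30,3],[32,0]]
[[23,14],[30,3],[32,0],[38,9],[44,0]]
[[23,14],[30,9],[31,3],[32,0],[38,9],[44,0]]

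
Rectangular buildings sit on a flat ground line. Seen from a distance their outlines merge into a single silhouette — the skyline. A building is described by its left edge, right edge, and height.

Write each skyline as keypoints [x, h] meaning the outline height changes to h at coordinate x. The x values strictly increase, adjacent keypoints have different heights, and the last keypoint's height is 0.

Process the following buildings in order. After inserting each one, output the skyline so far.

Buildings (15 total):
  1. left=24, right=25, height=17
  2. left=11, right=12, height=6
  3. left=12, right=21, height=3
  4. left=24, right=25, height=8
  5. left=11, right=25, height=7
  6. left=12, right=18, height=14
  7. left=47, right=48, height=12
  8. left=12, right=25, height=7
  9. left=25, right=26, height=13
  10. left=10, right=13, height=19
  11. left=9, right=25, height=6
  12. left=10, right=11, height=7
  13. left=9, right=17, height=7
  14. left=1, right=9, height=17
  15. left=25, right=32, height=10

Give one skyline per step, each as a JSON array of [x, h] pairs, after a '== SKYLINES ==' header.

== SKYLINES ==
[[24,17],[25,0]]
[[11,6],[12,0],[24,17],[25,0]]
[[11,6],[12,3],[21,0],[24,17],[25,0]]
[[11,6],[12,3],[21,0],[24,17],[25,0]]
[[11,7],[24,17],[25,0]]
[[11,7],[12,14],[18,7],[24,17],[25,0]]
[[11,7],[12,14],[18,7],[24,17],[25,0],[47,12],[48,0]]
[[11,7],[12,14],[18,7],[24,17],[25,0],[47,12],[48,0]]
[[11,7],[12,14],[18,7],[24,17],[25,13],[26,0],[47,12],[48,0]]
[[10,19],[13,14],[18,7],[24,17],[25,13],[26,0],[47,12],[48,0]]
[[9,6],[10,19],[13,14],[18,7],[24,17],[25,13],[26,0],[47,12],[48,0]]
[[9,6],[10,19],[13,14],[18,7],[24,17],[25,13],[26,0],[47,12],[48,0]]
[[9,7],[10,19],[13,14],[18,7],[24,17],[25,13],[26,0],[47,12],[48,0]]
[[1,17],[9,7],[10,19],[13,14],[18,7],[24,17],[25,13],[26,0],[47,12],[48,0]]
[[1,17],[9,7],[10,19],[13,14],[18,7],[24,17],[25,13],[26,10],[32,0],[47,12],[48,0]]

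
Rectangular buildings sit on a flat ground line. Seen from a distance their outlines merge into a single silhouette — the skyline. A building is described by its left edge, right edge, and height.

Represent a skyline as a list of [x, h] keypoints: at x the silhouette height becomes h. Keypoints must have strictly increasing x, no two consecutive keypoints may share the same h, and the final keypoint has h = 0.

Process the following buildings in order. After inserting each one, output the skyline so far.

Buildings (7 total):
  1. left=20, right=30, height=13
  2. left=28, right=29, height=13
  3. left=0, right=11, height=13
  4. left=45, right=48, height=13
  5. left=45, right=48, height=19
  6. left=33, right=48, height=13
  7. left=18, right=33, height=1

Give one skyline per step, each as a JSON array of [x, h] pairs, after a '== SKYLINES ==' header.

== SKYLINES ==
[[20,13],[30,0]]
[[20,13],[30,0]]
[[0,13],[11,0],[20,13],[30,0]]
[[0,13],[11,0],[20,13],[30,0],[45,13],[48,0]]
[[0,13],[11,0],[20,13],[30,0],[45,19],[48,0]]
[[0,13],[11,0],[20,13],[30,0],[33,13],[45,19],[48,0]]
[[0,13],[11,0],[18,1],[20,13],[30,1],[33,13],[45,19],[48,0]]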